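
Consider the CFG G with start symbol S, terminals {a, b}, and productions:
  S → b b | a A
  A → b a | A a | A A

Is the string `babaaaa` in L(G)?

no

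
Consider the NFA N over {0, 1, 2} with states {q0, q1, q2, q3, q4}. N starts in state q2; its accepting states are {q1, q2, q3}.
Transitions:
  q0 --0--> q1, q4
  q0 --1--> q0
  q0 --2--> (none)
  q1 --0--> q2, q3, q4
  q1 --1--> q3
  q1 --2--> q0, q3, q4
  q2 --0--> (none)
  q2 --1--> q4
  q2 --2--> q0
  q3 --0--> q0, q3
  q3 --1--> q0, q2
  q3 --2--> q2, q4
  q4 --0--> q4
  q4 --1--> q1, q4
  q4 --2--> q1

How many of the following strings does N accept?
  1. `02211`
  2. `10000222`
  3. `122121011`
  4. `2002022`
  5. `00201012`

`02211`: rejected
`10000222`: accepted
`122121011`: accepted
`2002022`: accepted
`00201012`: rejected

3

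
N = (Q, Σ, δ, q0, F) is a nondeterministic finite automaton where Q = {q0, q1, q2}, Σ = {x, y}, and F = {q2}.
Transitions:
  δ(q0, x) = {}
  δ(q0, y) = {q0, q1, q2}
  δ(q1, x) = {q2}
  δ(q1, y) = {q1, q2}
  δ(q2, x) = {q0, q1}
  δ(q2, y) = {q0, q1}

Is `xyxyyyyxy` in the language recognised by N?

Start: {q0}
read x: {}
The reachable set is empty and stays empty for the remaining 8 symbols.
Reachable ∩ accepting = {} — empty.

rejected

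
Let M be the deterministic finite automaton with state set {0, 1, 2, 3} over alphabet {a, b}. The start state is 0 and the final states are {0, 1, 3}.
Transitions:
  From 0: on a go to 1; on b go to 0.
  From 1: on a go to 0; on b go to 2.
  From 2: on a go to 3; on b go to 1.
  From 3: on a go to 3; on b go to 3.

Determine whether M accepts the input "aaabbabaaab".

0 --a--> 1
1 --a--> 0
0 --a--> 1
1 --b--> 2
2 --b--> 1
1 --a--> 0
0 --b--> 0
0 --a--> 1
1 --a--> 0
0 --a--> 1
1 --b--> 2
End in state 2, which is not an accepting state.

rejected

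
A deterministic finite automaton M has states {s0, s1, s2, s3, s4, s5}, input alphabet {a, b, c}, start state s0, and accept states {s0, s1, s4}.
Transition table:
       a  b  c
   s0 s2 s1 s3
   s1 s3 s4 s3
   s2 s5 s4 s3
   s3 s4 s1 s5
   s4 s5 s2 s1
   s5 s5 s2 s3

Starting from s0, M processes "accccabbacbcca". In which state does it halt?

s5

s0 --a--> s2
s2 --c--> s3
s3 --c--> s5
s5 --c--> s3
s3 --c--> s5
s5 --a--> s5
s5 --b--> s2
s2 --b--> s4
s4 --a--> s5
s5 --c--> s3
s3 --b--> s1
s1 --c--> s3
s3 --c--> s5
s5 --a--> s5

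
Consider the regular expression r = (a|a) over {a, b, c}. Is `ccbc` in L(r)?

no

Neither a nor a matches ccbc.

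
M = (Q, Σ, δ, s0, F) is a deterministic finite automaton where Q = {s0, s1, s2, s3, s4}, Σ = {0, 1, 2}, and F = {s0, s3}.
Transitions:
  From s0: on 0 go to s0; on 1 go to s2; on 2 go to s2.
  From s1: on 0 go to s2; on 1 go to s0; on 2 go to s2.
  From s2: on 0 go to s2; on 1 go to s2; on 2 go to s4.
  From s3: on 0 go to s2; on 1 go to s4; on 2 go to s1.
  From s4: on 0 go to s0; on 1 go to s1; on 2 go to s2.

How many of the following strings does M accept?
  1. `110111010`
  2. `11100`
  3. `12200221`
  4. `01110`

0

`110111010`: rejected
`11100`: rejected
`12200221`: rejected
`01110`: rejected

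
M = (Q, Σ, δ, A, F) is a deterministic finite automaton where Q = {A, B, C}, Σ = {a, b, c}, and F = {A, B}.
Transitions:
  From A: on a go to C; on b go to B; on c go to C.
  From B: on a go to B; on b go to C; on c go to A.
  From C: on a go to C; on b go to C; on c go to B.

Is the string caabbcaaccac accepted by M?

accepted

A --c--> C
C --a--> C
C --a--> C
C --b--> C
C --b--> C
C --c--> B
B --a--> B
B --a--> B
B --c--> A
A --c--> C
C --a--> C
C --c--> B
End in state B, which is an accepting state.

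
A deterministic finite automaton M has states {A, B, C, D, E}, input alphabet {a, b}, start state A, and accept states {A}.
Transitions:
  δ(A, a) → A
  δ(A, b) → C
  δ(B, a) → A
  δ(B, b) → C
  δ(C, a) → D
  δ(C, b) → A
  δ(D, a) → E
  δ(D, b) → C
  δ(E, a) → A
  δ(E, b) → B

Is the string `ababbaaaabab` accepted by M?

A --a--> A
A --b--> C
C --a--> D
D --b--> C
C --b--> A
A --a--> A
A --a--> A
A --a--> A
A --a--> A
A --b--> C
C --a--> D
D --b--> C
End in state C, which is not an accepting state.

rejected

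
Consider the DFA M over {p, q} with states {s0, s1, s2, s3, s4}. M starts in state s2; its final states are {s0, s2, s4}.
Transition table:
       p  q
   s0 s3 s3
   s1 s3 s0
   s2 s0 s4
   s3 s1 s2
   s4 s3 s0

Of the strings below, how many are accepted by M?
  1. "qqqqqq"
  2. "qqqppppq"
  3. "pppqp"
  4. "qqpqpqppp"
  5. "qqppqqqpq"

2

"qqqqqq": accepted
"qqqppppq": accepted
"pppqp": rejected
"qqpqpqppp": rejected
"qqppqqqpq": rejected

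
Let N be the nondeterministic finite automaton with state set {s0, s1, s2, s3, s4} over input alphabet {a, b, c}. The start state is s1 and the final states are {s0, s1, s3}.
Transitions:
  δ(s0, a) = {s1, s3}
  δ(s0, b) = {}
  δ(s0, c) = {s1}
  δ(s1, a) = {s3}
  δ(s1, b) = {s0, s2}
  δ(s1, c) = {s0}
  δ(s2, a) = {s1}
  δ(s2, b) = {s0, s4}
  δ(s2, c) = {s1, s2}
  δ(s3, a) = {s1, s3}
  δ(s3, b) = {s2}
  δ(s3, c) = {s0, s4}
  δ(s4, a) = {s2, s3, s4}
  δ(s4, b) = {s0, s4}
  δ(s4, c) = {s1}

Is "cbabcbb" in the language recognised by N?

Start: {s1}
read c: {s0}
read b: {}
The reachable set is empty and stays empty for the remaining 5 symbols.
Reachable ∩ accepting = {} — empty.

rejected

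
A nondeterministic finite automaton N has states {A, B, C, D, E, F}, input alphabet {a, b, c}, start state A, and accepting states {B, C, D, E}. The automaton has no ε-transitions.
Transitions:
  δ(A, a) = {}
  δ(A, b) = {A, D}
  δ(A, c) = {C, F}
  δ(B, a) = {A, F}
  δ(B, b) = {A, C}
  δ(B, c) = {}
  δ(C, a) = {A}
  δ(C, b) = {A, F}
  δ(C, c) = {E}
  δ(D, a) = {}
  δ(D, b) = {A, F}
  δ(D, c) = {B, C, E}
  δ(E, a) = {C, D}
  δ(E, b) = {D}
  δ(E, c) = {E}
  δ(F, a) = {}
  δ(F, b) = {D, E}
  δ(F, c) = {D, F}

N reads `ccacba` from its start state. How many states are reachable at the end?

1

Start: {A}
read c: {C, F}
read c: {D, E, F}
read a: {C, D}
read c: {B, C, E}
read b: {A, C, D, F}
read a: {A}
Final reachable set {A} has 1 state.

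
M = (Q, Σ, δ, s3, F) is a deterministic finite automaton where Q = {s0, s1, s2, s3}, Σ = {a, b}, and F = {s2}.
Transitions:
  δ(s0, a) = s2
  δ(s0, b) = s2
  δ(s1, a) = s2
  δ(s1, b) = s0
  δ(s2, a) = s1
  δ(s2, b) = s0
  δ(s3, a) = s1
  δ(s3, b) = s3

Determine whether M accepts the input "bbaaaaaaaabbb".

s3 --b--> s3
s3 --b--> s3
s3 --a--> s1
s1 --a--> s2
s2 --a--> s1
s1 --a--> s2
s2 --a--> s1
s1 --a--> s2
s2 --a--> s1
s1 --a--> s2
s2 --b--> s0
s0 --b--> s2
s2 --b--> s0
End in state s0, which is not an accepting state.

rejected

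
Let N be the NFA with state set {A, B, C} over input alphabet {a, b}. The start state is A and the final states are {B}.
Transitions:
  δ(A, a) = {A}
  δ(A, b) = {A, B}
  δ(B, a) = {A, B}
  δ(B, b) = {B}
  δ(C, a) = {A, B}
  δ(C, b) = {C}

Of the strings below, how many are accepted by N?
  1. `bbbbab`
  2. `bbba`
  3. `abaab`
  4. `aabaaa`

`bbbbab`: accepted
`bbba`: accepted
`abaab`: accepted
`aabaaa`: accepted

4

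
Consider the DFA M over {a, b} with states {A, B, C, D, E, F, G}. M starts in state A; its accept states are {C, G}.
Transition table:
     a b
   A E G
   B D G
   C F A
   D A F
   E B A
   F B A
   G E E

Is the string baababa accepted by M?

rejected

A --b--> G
G --a--> E
E --a--> B
B --b--> G
G --a--> E
E --b--> A
A --a--> E
End in state E, which is not an accepting state.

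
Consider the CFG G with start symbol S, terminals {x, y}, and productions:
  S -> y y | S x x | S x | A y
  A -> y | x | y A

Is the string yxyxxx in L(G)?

yes

S ⇒ Sx ⇒ Sxxx ⇒ Ayxxx ⇒ yAyxxx ⇒ yxyxxx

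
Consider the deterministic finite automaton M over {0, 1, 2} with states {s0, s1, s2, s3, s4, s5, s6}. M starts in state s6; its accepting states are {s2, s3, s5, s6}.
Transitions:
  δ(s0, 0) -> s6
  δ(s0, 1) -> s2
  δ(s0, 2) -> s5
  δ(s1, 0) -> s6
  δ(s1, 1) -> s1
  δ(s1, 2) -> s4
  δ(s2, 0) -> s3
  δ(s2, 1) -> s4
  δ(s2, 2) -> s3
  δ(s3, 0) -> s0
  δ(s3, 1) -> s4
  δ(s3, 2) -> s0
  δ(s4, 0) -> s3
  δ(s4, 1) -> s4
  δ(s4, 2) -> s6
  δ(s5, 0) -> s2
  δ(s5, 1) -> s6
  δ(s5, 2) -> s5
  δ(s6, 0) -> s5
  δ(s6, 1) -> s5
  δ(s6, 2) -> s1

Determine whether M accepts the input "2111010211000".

accepted

s6 --2--> s1
s1 --1--> s1
s1 --1--> s1
s1 --1--> s1
s1 --0--> s6
s6 --1--> s5
s5 --0--> s2
s2 --2--> s3
s3 --1--> s4
s4 --1--> s4
s4 --0--> s3
s3 --0--> s0
s0 --0--> s6
End in state s6, which is an accepting state.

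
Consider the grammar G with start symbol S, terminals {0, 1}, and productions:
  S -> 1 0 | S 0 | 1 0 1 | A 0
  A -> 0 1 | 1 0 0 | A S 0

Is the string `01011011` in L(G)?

no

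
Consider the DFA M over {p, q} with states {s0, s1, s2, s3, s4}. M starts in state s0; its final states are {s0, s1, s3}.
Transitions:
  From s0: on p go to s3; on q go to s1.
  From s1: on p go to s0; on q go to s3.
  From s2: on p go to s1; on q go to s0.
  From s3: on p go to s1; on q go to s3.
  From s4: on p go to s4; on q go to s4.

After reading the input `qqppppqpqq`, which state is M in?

s0 --q--> s1
s1 --q--> s3
s3 --p--> s1
s1 --p--> s0
s0 --p--> s3
s3 --p--> s1
s1 --q--> s3
s3 --p--> s1
s1 --q--> s3
s3 --q--> s3

s3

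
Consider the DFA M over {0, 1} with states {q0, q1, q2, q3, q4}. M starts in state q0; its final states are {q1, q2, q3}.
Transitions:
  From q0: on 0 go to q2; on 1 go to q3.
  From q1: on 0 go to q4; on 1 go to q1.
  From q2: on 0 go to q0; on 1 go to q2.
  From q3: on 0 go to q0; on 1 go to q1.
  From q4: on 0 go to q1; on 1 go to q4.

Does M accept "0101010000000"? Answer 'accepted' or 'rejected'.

q0 --0--> q2
q2 --1--> q2
q2 --0--> q0
q0 --1--> q3
q3 --0--> q0
q0 --1--> q3
q3 --0--> q0
q0 --0--> q2
q2 --0--> q0
q0 --0--> q2
q2 --0--> q0
q0 --0--> q2
q2 --0--> q0
End in state q0, which is not an accepting state.

rejected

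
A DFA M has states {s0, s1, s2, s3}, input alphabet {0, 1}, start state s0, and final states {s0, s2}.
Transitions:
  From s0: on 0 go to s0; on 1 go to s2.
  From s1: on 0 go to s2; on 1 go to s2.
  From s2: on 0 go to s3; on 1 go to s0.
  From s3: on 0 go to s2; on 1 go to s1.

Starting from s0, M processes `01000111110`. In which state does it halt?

s0 --0--> s0
s0 --1--> s2
s2 --0--> s3
s3 --0--> s2
s2 --0--> s3
s3 --1--> s1
s1 --1--> s2
s2 --1--> s0
s0 --1--> s2
s2 --1--> s0
s0 --0--> s0

s0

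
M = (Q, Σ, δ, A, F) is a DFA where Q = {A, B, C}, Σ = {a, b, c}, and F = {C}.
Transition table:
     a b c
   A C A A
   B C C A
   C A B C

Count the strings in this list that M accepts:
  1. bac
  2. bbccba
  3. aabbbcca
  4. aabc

3

bac: accepted
bbccba: accepted
aabbbcca: accepted
aabc: rejected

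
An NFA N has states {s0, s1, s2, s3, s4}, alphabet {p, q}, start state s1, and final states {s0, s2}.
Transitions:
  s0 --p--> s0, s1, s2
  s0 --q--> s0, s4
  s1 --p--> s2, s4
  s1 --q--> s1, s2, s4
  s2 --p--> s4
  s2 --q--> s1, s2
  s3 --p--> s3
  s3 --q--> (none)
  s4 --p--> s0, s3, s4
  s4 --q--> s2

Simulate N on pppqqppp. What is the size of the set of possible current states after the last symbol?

5

Start: {s1}
read p: {s2, s4}
read p: {s0, s3, s4}
read p: {s0, s1, s2, s3, s4}
read q: {s0, s1, s2, s4}
read q: {s0, s1, s2, s4}
read p: {s0, s1, s2, s3, s4}
read p: {s0, s1, s2, s3, s4}
read p: {s0, s1, s2, s3, s4}
Final reachable set {s0, s1, s2, s3, s4} has 5 states.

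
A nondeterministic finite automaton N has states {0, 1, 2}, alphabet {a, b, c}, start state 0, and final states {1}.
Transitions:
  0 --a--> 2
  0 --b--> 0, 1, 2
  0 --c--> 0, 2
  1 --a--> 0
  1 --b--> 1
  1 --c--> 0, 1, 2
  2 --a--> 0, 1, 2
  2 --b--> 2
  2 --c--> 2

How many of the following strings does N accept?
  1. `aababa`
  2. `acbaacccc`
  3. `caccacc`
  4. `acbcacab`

4

`aababa`: accepted
`acbaacccc`: accepted
`caccacc`: accepted
`acbcacab`: accepted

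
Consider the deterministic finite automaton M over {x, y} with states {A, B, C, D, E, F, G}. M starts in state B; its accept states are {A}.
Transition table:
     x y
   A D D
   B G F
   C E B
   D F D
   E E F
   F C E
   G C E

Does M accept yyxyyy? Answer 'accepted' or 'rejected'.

B --y--> F
F --y--> E
E --x--> E
E --y--> F
F --y--> E
E --y--> F
End in state F, which is not an accepting state.

rejected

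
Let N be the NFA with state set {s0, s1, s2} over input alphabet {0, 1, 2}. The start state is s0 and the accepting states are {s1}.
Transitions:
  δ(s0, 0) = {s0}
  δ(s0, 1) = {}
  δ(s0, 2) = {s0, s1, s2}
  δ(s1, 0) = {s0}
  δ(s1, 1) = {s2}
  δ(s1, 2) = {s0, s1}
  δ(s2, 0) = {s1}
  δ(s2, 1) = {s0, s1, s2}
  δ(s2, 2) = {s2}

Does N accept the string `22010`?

Start: {s0}
read 2: {s0, s1, s2}
read 2: {s0, s1, s2}
read 0: {s0, s1}
read 1: {s2}
read 0: {s1}
Reachable ∩ accepting = {s1} — nonempty.

accepted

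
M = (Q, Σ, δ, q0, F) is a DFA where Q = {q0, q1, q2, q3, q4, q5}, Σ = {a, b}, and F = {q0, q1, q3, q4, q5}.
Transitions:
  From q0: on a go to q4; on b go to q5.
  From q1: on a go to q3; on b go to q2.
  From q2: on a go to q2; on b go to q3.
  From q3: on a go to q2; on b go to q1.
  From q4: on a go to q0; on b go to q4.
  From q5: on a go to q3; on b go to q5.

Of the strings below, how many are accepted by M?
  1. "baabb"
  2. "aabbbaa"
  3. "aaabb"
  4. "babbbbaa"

2

"baabb": accepted
"aabbbaa": rejected
"aaabb": accepted
"babbbbaa": rejected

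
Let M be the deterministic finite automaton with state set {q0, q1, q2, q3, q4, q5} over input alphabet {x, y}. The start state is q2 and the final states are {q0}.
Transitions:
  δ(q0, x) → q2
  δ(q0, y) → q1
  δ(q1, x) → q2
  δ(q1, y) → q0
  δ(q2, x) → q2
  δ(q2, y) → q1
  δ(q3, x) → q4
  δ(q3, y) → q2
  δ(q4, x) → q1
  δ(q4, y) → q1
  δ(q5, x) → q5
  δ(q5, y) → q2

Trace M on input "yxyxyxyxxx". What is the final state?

q2 --y--> q1
q1 --x--> q2
q2 --y--> q1
q1 --x--> q2
q2 --y--> q1
q1 --x--> q2
q2 --y--> q1
q1 --x--> q2
q2 --x--> q2
q2 --x--> q2

q2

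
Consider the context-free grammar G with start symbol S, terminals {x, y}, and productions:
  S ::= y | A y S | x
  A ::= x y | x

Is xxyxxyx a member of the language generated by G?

no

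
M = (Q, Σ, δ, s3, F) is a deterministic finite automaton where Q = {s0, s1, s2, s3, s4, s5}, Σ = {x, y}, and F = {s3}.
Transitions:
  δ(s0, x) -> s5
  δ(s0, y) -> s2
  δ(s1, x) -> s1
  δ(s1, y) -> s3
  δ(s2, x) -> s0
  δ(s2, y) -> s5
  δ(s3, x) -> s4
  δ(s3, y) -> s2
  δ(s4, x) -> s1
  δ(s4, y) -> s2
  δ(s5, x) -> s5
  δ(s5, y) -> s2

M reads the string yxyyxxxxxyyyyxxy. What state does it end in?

s2

s3 --y--> s2
s2 --x--> s0
s0 --y--> s2
s2 --y--> s5
s5 --x--> s5
s5 --x--> s5
s5 --x--> s5
s5 --x--> s5
s5 --x--> s5
s5 --y--> s2
s2 --y--> s5
s5 --y--> s2
s2 --y--> s5
s5 --x--> s5
s5 --x--> s5
s5 --y--> s2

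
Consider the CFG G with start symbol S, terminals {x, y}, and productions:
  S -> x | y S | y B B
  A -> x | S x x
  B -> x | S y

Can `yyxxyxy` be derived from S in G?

S ⇒ yBB ⇒ ySyB ⇒ yyBByB ⇒ yyxByB ⇒ yyxxyB ⇒ yyxxySy ⇒ yyxxyxy

yes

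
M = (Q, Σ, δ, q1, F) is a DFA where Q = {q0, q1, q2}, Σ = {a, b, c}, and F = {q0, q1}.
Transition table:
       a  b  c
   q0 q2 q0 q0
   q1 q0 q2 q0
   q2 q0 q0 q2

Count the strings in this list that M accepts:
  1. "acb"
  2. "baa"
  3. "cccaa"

2

"acb": accepted
"baa": rejected
"cccaa": accepted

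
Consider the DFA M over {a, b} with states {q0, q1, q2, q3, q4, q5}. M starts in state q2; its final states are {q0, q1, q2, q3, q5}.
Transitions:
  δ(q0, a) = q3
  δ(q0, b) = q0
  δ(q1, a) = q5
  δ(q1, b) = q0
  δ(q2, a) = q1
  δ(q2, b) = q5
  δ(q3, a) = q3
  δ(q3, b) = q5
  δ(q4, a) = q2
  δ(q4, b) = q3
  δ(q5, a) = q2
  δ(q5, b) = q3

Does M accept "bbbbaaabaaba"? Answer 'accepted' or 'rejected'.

q2 --b--> q5
q5 --b--> q3
q3 --b--> q5
q5 --b--> q3
q3 --a--> q3
q3 --a--> q3
q3 --a--> q3
q3 --b--> q5
q5 --a--> q2
q2 --a--> q1
q1 --b--> q0
q0 --a--> q3
End in state q3, which is an accepting state.

accepted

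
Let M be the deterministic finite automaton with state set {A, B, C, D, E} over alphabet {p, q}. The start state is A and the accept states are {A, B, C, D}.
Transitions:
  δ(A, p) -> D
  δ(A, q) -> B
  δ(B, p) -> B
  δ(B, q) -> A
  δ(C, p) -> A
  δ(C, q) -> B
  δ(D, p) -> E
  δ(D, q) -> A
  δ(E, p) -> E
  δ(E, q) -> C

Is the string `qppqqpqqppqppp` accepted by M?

A --q--> B
B --p--> B
B --p--> B
B --q--> A
A --q--> B
B --p--> B
B --q--> A
A --q--> B
B --p--> B
B --p--> B
B --q--> A
A --p--> D
D --p--> E
E --p--> E
End in state E, which is not an accepting state.

rejected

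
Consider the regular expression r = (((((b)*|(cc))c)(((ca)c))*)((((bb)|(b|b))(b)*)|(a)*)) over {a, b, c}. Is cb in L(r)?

yes

Split as c·b: ((((b)*|(cc))c)(((ca)c))*) matches c and ((((bb)|(b|b))(b)*)|(a)*) matches b.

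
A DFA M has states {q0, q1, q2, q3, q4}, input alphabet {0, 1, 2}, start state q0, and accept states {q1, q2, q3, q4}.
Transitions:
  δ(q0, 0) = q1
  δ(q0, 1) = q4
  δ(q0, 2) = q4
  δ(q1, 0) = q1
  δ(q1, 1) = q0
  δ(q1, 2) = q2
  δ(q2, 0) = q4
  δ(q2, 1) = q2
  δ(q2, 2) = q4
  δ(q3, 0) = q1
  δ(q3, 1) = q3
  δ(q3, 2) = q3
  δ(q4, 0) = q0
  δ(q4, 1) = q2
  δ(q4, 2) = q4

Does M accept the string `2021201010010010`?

accepted

q0 --2--> q4
q4 --0--> q0
q0 --2--> q4
q4 --1--> q2
q2 --2--> q4
q4 --0--> q0
q0 --1--> q4
q4 --0--> q0
q0 --1--> q4
q4 --0--> q0
q0 --0--> q1
q1 --1--> q0
q0 --0--> q1
q1 --0--> q1
q1 --1--> q0
q0 --0--> q1
End in state q1, which is an accepting state.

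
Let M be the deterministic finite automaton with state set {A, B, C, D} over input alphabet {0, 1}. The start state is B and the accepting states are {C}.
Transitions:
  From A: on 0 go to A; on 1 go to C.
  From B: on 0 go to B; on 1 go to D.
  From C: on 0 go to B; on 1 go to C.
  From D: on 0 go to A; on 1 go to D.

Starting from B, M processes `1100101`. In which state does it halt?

B --1--> D
D --1--> D
D --0--> A
A --0--> A
A --1--> C
C --0--> B
B --1--> D

D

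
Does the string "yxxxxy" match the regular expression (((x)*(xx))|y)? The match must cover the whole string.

no

Neither ((x)*(xx)) nor y matches yxxxxy.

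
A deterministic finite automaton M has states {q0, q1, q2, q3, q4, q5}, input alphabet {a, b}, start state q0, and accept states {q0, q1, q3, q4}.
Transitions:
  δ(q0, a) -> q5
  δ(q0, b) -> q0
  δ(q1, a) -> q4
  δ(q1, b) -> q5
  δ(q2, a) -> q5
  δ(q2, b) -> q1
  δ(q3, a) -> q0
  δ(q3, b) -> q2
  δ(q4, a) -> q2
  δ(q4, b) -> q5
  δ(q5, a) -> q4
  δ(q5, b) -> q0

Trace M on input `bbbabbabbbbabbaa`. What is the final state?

q4

q0 --b--> q0
q0 --b--> q0
q0 --b--> q0
q0 --a--> q5
q5 --b--> q0
q0 --b--> q0
q0 --a--> q5
q5 --b--> q0
q0 --b--> q0
q0 --b--> q0
q0 --b--> q0
q0 --a--> q5
q5 --b--> q0
q0 --b--> q0
q0 --a--> q5
q5 --a--> q4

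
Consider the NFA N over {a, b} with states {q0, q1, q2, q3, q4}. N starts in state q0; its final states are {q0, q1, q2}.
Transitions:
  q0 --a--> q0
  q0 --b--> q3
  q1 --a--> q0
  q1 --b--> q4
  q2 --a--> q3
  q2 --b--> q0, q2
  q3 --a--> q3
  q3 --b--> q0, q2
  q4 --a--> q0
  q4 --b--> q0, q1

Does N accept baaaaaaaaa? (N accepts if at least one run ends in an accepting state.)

rejected

Start: {q0}
read b: {q3}
read a: {q3}
read a: {q3}
read a: {q3}
read a: {q3}
read a: {q3}
read a: {q3}
read a: {q3}
read a: {q3}
read a: {q3}
Reachable ∩ accepting = {} — empty.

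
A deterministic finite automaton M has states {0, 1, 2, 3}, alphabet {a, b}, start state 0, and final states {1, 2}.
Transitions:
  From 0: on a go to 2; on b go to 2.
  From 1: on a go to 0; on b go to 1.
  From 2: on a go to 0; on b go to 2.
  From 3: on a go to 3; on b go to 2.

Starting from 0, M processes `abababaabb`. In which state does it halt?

0 --a--> 2
2 --b--> 2
2 --a--> 0
0 --b--> 2
2 --a--> 0
0 --b--> 2
2 --a--> 0
0 --a--> 2
2 --b--> 2
2 --b--> 2

2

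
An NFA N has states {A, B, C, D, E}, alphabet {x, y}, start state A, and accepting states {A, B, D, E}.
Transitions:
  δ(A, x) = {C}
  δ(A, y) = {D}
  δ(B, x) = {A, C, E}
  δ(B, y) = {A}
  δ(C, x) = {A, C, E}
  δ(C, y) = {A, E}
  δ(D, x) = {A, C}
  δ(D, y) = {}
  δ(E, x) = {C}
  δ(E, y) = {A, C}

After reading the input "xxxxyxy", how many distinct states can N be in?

4

Start: {A}
read x: {C}
read x: {A, C, E}
read x: {A, C, E}
read x: {A, C, E}
read y: {A, C, D, E}
read x: {A, C, E}
read y: {A, C, D, E}
Final reachable set {A, C, D, E} has 4 states.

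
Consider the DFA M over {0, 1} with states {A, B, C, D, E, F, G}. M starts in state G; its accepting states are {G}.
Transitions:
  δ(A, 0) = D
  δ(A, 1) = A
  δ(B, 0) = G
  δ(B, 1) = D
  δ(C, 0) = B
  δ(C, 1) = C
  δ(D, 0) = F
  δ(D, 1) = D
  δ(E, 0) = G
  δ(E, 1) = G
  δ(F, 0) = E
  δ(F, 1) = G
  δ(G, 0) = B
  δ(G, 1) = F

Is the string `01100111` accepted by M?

G --0--> B
B --1--> D
D --1--> D
D --0--> F
F --0--> E
E --1--> G
G --1--> F
F --1--> G
End in state G, which is an accepting state.

accepted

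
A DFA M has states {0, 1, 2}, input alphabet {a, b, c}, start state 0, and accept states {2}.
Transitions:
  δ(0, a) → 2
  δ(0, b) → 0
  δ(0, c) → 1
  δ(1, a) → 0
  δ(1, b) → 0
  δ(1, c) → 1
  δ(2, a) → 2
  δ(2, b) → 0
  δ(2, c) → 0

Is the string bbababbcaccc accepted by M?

0 --b--> 0
0 --b--> 0
0 --a--> 2
2 --b--> 0
0 --a--> 2
2 --b--> 0
0 --b--> 0
0 --c--> 1
1 --a--> 0
0 --c--> 1
1 --c--> 1
1 --c--> 1
End in state 1, which is not an accepting state.

rejected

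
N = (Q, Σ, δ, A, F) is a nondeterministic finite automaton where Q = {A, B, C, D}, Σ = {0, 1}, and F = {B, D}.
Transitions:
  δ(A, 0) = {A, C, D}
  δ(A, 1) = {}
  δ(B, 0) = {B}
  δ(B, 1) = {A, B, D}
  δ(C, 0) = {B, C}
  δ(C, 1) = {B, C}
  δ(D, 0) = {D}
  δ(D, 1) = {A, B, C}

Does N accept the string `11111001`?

rejected

Start: {A}
read 1: {}
The reachable set is empty and stays empty for the remaining 7 symbols.
Reachable ∩ accepting = {} — empty.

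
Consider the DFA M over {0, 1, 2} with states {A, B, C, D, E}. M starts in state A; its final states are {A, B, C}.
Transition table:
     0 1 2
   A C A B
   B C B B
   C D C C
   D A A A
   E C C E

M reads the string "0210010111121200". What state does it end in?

A

A --0--> C
C --2--> C
C --1--> C
C --0--> D
D --0--> A
A --1--> A
A --0--> C
C --1--> C
C --1--> C
C --1--> C
C --1--> C
C --2--> C
C --1--> C
C --2--> C
C --0--> D
D --0--> A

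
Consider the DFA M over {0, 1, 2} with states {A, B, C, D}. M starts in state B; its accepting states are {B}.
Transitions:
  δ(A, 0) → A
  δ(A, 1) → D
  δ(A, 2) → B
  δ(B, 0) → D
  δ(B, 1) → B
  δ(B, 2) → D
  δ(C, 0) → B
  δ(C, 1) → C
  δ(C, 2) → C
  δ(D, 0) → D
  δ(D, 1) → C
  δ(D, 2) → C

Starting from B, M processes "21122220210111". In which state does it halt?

B

B --2--> D
D --1--> C
C --1--> C
C --2--> C
C --2--> C
C --2--> C
C --2--> C
C --0--> B
B --2--> D
D --1--> C
C --0--> B
B --1--> B
B --1--> B
B --1--> B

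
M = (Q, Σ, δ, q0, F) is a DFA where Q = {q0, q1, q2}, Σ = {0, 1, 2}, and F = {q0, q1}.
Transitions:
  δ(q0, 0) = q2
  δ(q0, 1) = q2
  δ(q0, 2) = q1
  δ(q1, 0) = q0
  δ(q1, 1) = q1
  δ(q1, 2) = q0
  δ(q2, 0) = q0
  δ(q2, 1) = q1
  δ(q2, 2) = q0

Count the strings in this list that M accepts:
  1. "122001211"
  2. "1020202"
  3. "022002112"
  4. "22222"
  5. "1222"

5

"122001211": accepted
"1020202": accepted
"022002112": accepted
"22222": accepted
"1222": accepted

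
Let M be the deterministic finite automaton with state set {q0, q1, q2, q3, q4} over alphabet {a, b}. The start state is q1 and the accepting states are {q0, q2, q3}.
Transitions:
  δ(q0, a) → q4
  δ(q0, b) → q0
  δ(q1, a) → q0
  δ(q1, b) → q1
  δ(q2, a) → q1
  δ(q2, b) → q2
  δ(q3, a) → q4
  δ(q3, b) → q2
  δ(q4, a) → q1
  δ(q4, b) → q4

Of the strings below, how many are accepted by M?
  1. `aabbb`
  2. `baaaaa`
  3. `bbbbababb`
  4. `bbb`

`aabbb`: rejected
`baaaaa`: rejected
`bbbbababb`: rejected
`bbb`: rejected

0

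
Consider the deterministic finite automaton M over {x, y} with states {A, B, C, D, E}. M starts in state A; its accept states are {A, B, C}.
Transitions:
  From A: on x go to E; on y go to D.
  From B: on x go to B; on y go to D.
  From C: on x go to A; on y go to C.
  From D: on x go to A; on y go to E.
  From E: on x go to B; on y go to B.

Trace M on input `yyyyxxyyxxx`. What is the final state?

A --y--> D
D --y--> E
E --y--> B
B --y--> D
D --x--> A
A --x--> E
E --y--> B
B --y--> D
D --x--> A
A --x--> E
E --x--> B

B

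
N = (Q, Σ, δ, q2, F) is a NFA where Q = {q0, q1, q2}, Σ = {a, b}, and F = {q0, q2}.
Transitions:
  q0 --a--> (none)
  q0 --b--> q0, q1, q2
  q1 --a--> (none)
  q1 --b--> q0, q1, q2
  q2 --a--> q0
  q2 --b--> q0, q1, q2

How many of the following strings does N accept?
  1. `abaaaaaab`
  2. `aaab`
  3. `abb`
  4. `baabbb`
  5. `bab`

2

`abaaaaaab`: rejected
`aaab`: rejected
`abb`: accepted
`baabbb`: rejected
`bab`: accepted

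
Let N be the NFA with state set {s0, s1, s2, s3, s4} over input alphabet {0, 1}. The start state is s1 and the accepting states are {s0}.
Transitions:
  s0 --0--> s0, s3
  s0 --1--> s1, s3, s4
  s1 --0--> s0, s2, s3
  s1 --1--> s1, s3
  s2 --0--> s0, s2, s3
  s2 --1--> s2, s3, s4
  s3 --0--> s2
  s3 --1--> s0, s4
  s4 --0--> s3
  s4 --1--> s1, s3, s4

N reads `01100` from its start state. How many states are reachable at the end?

Start: {s1}
read 0: {s0, s2, s3}
read 1: {s0, s1, s2, s3, s4}
read 1: {s0, s1, s2, s3, s4}
read 0: {s0, s2, s3}
read 0: {s0, s2, s3}
Final reachable set {s0, s2, s3} has 3 states.

3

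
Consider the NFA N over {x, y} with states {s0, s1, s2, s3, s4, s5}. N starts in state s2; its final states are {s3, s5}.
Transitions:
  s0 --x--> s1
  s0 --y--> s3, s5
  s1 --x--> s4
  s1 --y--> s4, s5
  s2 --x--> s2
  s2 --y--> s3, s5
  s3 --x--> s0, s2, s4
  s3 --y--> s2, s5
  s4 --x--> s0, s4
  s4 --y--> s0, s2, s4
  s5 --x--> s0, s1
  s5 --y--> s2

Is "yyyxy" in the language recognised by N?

Start: {s2}
read y: {s3, s5}
read y: {s2, s5}
read y: {s2, s3, s5}
read x: {s0, s1, s2, s4}
read y: {s0, s2, s3, s4, s5}
Reachable ∩ accepting = {s3, s5} — nonempty.

accepted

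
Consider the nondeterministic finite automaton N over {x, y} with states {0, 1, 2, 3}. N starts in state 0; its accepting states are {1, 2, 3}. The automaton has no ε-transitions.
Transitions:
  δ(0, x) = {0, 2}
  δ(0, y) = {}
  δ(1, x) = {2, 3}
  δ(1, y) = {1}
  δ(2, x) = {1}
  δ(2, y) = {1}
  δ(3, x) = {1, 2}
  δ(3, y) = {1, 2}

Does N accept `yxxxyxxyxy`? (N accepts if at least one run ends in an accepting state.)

Start: {0}
read y: {}
The reachable set is empty and stays empty for the remaining 9 symbols.
Reachable ∩ accepting = {} — empty.

rejected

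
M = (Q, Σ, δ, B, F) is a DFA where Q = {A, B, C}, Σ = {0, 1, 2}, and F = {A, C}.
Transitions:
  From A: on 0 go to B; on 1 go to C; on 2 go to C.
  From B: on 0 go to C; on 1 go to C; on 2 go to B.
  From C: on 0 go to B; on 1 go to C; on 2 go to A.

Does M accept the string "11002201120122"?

B --1--> C
C --1--> C
C --0--> B
B --0--> C
C --2--> A
A --2--> C
C --0--> B
B --1--> C
C --1--> C
C --2--> A
A --0--> B
B --1--> C
C --2--> A
A --2--> C
End in state C, which is an accepting state.

accepted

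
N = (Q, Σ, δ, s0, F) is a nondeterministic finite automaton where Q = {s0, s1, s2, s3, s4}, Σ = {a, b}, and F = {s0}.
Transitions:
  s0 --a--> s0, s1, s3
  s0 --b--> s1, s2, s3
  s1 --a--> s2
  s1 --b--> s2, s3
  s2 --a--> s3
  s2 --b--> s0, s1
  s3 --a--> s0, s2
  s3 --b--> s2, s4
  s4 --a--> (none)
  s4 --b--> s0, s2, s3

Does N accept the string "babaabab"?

Start: {s0}
read b: {s1, s2, s3}
read a: {s0, s2, s3}
read b: {s0, s1, s2, s3, s4}
read a: {s0, s1, s2, s3}
read a: {s0, s1, s2, s3}
read b: {s0, s1, s2, s3, s4}
read a: {s0, s1, s2, s3}
read b: {s0, s1, s2, s3, s4}
Reachable ∩ accepting = {s0} — nonempty.

accepted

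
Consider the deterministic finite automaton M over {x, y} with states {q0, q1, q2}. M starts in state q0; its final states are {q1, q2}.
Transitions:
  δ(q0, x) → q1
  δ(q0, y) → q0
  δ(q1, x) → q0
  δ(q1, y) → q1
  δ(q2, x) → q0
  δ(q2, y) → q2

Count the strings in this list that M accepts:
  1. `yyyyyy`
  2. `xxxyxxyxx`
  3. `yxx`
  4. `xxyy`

1

`yyyyyy`: rejected
`xxxyxxyxx`: accepted
`yxx`: rejected
`xxyy`: rejected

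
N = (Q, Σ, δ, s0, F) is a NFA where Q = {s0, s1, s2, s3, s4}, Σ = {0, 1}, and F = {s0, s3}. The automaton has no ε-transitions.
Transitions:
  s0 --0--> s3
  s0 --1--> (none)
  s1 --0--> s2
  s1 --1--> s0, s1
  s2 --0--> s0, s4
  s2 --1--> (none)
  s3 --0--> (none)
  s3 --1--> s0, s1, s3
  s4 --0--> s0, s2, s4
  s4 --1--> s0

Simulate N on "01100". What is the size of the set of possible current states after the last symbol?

Start: {s0}
read 0: {s3}
read 1: {s0, s1, s3}
read 1: {s0, s1, s3}
read 0: {s2, s3}
read 0: {s0, s4}
Final reachable set {s0, s4} has 2 states.

2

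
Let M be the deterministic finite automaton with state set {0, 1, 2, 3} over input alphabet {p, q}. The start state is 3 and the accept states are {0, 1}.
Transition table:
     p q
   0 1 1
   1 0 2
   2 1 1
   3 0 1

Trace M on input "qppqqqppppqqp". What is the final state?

3 --q--> 1
1 --p--> 0
0 --p--> 1
1 --q--> 2
2 --q--> 1
1 --q--> 2
2 --p--> 1
1 --p--> 0
0 --p--> 1
1 --p--> 0
0 --q--> 1
1 --q--> 2
2 --p--> 1

1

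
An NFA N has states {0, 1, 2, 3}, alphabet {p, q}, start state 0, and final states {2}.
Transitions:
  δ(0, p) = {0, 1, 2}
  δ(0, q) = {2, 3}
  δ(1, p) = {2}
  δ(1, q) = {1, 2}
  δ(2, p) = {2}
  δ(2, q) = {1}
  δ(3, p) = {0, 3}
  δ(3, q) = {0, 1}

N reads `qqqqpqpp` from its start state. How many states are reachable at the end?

4

Start: {0}
read q: {2, 3}
read q: {0, 1}
read q: {1, 2, 3}
read q: {0, 1, 2}
read p: {0, 1, 2}
read q: {1, 2, 3}
read p: {0, 2, 3}
read p: {0, 1, 2, 3}
Final reachable set {0, 1, 2, 3} has 4 states.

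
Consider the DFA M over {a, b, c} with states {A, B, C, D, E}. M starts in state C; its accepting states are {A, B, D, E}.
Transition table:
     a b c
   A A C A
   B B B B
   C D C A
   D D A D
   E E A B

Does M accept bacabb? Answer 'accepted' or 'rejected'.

rejected

C --b--> C
C --a--> D
D --c--> D
D --a--> D
D --b--> A
A --b--> C
End in state C, which is not an accepting state.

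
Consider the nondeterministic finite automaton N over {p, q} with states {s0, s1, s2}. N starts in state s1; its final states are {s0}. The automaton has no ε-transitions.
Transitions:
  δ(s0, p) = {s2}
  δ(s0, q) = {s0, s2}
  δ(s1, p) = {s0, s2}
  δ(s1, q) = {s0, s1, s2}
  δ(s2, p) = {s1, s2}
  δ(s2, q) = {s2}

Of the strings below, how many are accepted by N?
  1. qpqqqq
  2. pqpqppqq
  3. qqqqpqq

3

qpqqqq: accepted
pqpqppqq: accepted
qqqqpqq: accepted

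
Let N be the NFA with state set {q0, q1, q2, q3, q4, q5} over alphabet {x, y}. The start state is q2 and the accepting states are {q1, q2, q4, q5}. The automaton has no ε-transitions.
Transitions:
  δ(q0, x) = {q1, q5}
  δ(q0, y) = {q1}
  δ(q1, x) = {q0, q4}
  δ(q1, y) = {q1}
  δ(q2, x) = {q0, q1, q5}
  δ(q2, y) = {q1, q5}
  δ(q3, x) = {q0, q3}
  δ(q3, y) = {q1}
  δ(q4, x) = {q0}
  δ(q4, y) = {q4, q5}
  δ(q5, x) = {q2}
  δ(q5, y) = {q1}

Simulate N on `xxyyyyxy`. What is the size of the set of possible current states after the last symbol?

Start: {q2}
read x: {q0, q1, q5}
read x: {q0, q1, q2, q4, q5}
read y: {q1, q4, q5}
read y: {q1, q4, q5}
read y: {q1, q4, q5}
read y: {q1, q4, q5}
read x: {q0, q2, q4}
read y: {q1, q4, q5}
Final reachable set {q1, q4, q5} has 3 states.

3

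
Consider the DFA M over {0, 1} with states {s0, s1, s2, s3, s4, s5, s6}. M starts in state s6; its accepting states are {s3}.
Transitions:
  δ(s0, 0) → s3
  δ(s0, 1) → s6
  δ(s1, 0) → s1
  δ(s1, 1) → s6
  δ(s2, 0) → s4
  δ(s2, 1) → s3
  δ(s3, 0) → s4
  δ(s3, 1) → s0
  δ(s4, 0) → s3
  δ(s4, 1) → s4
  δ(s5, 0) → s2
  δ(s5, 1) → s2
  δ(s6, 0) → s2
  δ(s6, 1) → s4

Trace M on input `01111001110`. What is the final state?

s6 --0--> s2
s2 --1--> s3
s3 --1--> s0
s0 --1--> s6
s6 --1--> s4
s4 --0--> s3
s3 --0--> s4
s4 --1--> s4
s4 --1--> s4
s4 --1--> s4
s4 --0--> s3

s3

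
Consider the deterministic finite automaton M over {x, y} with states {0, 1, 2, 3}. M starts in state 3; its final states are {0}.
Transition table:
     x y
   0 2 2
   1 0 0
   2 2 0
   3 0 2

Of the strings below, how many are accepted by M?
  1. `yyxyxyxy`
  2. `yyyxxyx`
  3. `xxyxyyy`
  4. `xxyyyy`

`yyxyxyxy`: accepted
`yyyxxyx`: rejected
`xxyxyyy`: accepted
`xxyyyy`: rejected

2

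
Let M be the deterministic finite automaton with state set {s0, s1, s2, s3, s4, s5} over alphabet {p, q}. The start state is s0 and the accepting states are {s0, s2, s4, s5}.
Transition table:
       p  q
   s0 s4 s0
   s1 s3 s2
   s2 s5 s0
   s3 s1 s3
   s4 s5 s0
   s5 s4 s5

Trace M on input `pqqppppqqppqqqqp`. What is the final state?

s4

s0 --p--> s4
s4 --q--> s0
s0 --q--> s0
s0 --p--> s4
s4 --p--> s5
s5 --p--> s4
s4 --p--> s5
s5 --q--> s5
s5 --q--> s5
s5 --p--> s4
s4 --p--> s5
s5 --q--> s5
s5 --q--> s5
s5 --q--> s5
s5 --q--> s5
s5 --p--> s4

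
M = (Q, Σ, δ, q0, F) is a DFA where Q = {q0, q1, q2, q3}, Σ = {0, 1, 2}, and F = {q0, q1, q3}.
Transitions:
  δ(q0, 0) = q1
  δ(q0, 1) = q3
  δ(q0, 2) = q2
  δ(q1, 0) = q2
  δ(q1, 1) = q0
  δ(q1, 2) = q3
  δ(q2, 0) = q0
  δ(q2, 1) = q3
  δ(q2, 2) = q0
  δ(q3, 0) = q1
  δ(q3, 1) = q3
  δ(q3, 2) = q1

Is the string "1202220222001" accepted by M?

q0 --1--> q3
q3 --2--> q1
q1 --0--> q2
q2 --2--> q0
q0 --2--> q2
q2 --2--> q0
q0 --0--> q1
q1 --2--> q3
q3 --2--> q1
q1 --2--> q3
q3 --0--> q1
q1 --0--> q2
q2 --1--> q3
End in state q3, which is an accepting state.

accepted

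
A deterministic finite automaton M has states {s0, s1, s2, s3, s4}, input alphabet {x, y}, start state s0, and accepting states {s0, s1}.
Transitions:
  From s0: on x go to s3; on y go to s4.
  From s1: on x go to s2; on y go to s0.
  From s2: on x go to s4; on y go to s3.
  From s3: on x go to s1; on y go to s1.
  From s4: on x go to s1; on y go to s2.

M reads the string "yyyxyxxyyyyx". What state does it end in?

s0 --y--> s4
s4 --y--> s2
s2 --y--> s3
s3 --x--> s1
s1 --y--> s0
s0 --x--> s3
s3 --x--> s1
s1 --y--> s0
s0 --y--> s4
s4 --y--> s2
s2 --y--> s3
s3 --x--> s1

s1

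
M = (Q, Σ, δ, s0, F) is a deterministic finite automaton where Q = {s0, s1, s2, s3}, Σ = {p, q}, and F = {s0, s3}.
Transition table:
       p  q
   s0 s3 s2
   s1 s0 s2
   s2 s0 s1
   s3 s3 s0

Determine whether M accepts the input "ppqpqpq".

accepted

s0 --p--> s3
s3 --p--> s3
s3 --q--> s0
s0 --p--> s3
s3 --q--> s0
s0 --p--> s3
s3 --q--> s0
End in state s0, which is an accepting state.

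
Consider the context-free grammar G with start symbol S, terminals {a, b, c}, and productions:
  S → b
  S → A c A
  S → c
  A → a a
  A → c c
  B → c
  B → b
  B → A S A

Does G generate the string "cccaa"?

S ⇒ AcA ⇒ cccA ⇒ cccaa

yes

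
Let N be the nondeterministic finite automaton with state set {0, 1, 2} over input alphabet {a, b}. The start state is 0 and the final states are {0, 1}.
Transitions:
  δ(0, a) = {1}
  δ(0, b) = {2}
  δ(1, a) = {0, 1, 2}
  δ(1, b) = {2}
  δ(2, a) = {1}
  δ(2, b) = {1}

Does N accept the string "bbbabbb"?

rejected

Start: {0}
read b: {2}
read b: {1}
read b: {2}
read a: {1}
read b: {2}
read b: {1}
read b: {2}
Reachable ∩ accepting = {} — empty.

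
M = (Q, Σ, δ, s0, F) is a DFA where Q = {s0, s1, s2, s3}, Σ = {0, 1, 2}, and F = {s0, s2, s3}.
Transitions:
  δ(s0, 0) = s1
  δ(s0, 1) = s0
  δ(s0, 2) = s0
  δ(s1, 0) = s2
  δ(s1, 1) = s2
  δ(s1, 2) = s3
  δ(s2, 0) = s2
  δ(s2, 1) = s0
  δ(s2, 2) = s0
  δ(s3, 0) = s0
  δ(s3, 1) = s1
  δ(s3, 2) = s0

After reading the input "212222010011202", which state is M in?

s3

s0 --2--> s0
s0 --1--> s0
s0 --2--> s0
s0 --2--> s0
s0 --2--> s0
s0 --2--> s0
s0 --0--> s1
s1 --1--> s2
s2 --0--> s2
s2 --0--> s2
s2 --1--> s0
s0 --1--> s0
s0 --2--> s0
s0 --0--> s1
s1 --2--> s3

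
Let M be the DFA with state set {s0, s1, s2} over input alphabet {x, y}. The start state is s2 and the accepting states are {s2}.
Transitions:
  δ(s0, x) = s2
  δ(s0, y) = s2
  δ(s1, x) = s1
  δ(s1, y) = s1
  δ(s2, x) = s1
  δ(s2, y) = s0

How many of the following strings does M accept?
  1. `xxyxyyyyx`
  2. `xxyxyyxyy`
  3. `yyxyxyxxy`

`xxyxyyyyx`: rejected
`xxyxyyxyy`: rejected
`yyxyxyxxy`: rejected

0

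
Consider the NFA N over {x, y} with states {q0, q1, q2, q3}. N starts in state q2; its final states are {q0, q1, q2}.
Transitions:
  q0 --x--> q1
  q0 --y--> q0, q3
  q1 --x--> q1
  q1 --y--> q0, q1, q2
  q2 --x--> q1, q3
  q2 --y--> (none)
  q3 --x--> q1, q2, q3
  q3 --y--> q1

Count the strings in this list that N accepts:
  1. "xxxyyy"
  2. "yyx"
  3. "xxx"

2

"xxxyyy": accepted
"yyx": rejected
"xxx": accepted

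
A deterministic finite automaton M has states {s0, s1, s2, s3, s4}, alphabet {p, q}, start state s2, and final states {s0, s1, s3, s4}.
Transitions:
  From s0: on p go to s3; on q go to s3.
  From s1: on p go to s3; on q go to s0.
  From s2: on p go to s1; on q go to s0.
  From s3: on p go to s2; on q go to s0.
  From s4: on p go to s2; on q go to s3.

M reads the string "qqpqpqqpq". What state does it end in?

s0

s2 --q--> s0
s0 --q--> s3
s3 --p--> s2
s2 --q--> s0
s0 --p--> s3
s3 --q--> s0
s0 --q--> s3
s3 --p--> s2
s2 --q--> s0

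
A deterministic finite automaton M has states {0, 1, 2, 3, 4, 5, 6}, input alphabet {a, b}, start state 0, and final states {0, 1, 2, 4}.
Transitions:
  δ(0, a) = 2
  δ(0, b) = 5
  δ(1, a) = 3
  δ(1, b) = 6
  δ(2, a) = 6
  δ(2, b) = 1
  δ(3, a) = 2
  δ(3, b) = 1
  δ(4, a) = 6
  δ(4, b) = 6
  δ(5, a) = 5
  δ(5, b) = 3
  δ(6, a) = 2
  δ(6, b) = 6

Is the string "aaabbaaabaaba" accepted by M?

0 --a--> 2
2 --a--> 6
6 --a--> 2
2 --b--> 1
1 --b--> 6
6 --a--> 2
2 --a--> 6
6 --a--> 2
2 --b--> 1
1 --a--> 3
3 --a--> 2
2 --b--> 1
1 --a--> 3
End in state 3, which is not an accepting state.

rejected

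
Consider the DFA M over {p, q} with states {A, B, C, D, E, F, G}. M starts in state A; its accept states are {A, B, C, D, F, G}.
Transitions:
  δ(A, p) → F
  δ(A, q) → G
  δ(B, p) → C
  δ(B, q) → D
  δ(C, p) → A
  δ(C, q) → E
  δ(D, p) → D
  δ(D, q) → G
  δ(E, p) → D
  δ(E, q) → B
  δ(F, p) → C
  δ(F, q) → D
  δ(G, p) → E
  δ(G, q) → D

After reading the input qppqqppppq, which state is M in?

G

A --q--> G
G --p--> E
E --p--> D
D --q--> G
G --q--> D
D --p--> D
D --p--> D
D --p--> D
D --p--> D
D --q--> G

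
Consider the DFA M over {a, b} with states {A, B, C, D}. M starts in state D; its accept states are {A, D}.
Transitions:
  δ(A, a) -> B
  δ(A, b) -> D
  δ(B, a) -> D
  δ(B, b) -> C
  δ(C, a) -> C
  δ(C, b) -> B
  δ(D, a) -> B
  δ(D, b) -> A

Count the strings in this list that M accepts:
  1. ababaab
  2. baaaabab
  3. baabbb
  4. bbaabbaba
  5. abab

ababaab: rejected
baaaabab: rejected
baabbb: accepted
bbaabbaba: rejected
abab: rejected

1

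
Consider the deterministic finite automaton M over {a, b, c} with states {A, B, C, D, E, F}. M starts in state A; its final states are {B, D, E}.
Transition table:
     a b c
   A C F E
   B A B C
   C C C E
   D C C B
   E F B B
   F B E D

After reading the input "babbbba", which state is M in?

A

A --b--> F
F --a--> B
B --b--> B
B --b--> B
B --b--> B
B --b--> B
B --a--> A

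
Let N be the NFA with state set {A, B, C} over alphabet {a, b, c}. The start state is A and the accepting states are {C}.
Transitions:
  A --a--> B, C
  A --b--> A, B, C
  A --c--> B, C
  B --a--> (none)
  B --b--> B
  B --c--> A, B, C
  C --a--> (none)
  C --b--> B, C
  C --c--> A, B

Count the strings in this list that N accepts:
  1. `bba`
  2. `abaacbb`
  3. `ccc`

`bba`: accepted
`abaacbb`: rejected
`ccc`: accepted

2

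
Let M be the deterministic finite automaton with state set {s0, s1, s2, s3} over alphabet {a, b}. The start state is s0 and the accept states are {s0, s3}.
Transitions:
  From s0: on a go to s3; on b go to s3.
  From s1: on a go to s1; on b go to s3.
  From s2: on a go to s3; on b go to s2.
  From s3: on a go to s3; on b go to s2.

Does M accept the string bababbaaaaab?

rejected

s0 --b--> s3
s3 --a--> s3
s3 --b--> s2
s2 --a--> s3
s3 --b--> s2
s2 --b--> s2
s2 --a--> s3
s3 --a--> s3
s3 --a--> s3
s3 --a--> s3
s3 --a--> s3
s3 --b--> s2
End in state s2, which is not an accepting state.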